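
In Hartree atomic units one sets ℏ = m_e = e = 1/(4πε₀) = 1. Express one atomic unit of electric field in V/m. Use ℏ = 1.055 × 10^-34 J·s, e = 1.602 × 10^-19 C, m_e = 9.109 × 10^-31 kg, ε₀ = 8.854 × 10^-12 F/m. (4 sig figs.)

E_au = E_h/(e a₀) = m_e²e⁵/((4πε₀)³ℏ⁴)
E_h = 4.354 × 10^-18 J
a₀ = 5.297 × 10^-11 m
E_h/(e·a₀) = 5.131 × 10^11 V/m

5.131 × 10^11 V/m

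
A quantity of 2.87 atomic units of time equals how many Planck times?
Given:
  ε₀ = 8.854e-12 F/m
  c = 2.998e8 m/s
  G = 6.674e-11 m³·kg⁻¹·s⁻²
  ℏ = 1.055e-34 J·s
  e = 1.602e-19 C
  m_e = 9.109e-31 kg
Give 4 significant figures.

atomic unit of time: τ_au = (4πε₀)²ℏ³/(m_e e⁴) = 2.423e-17 s
Planck time: t_P = √(ℏG/c⁵) = 5.392e-44 s
2.87 × 2.423e-17 / 5.392e-44 = 1.290e27

1.290e27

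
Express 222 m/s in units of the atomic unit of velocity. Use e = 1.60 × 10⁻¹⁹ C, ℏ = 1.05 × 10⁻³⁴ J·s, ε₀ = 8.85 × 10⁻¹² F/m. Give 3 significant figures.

1.01 × 10⁻⁴

atomic unit of velocity: v_au = e²/(4πε₀ℏ) = 2.19 × 10⁶ m/s.
222 / 2.19 × 10⁶ = 1.01 × 10⁻⁴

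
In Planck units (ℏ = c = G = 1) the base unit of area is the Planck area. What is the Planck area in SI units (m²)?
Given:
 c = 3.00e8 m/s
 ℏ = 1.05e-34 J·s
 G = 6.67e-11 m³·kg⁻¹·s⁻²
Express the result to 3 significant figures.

2.59e-70 m²

A_P = ℏG/c³
  = 7.00e-45 / 2.70e25
  = 2.59e-70 m²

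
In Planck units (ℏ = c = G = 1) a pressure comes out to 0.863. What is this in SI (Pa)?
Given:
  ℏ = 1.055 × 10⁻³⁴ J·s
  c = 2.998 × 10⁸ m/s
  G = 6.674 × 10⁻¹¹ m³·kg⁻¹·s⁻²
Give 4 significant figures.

One Planck pressure: p_P = c⁷/(ℏG²) = 4.632 × 10¹¹³ Pa.
0.863 × 4.632 × 10¹¹³ Pa = 3.998 × 10¹¹³ Pa

3.998 × 10¹¹³ Pa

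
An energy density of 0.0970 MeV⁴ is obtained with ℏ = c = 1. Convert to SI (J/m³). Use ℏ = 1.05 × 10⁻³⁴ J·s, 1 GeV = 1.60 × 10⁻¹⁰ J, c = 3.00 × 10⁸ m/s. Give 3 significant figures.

2.03 × 10²⁴ J/m³

[E]/[L]³ = [E]⁴/(ℏc)³; restore (ℏc)⁻³.
1 GeV⁴ → 1/(ℏc)³ × (1 GeV in J)⁴ = 2.10 × 10³⁷ J/m³.
Convert the energy scale: 0.0970 MeV⁴ = 9.70 × 10⁻¹⁴ GeV⁴.
Result: 9.70 × 10⁻¹⁴ × 2.10 × 10³⁷ = 2.03 × 10²⁴ J/m³.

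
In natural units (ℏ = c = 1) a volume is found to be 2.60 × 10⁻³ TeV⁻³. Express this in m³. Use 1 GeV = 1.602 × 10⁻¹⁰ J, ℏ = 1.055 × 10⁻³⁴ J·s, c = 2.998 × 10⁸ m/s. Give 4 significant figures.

2.001 × 10⁻⁵⁹ m³

Volume is [L]³ = [E]⁻³·(ℏc)³.
1 GeV⁻³ → (ℏc)³ × (1 GeV in J)⁻³ = 7.696 × 10⁻⁴⁸ m³.
Convert the energy scale: 2.60 × 10⁻³ TeV⁻³ = 2.60 × 10⁻¹² GeV⁻³.
Result: 2.60 × 10⁻¹² × 7.696 × 10⁻⁴⁸ = 2.001 × 10⁻⁵⁹ m³.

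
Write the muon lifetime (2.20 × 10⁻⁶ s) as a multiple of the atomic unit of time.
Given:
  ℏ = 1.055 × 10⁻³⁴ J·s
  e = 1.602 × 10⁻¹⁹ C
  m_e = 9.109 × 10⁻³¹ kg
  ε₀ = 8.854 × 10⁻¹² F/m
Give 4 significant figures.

atomic unit of time: τ_au = (4πε₀)²ℏ³/(m_e e⁴) = 2.423 × 10⁻¹⁷ s.
2.20 × 10⁻⁶ / 2.423 × 10⁻¹⁷ = 9.080 × 10¹⁰

9.080 × 10¹⁰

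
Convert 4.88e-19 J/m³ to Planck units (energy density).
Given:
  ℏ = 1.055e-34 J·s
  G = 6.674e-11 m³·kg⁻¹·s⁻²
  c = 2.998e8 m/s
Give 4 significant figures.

1.053e-132

Planck energy density: u_P = c⁷/(ℏG²) = 4.632e113 J/m³.
4.88e-19 / 4.632e113 = 1.053e-132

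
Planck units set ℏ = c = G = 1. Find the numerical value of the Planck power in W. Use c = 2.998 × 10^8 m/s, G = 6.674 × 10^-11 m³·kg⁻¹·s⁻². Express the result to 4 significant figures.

3.629 × 10^52 W

Dimensional analysis gives P_P = c⁵/G.
  = 2.422 × 10^42 / 6.674 × 10^-11
  = 3.629 × 10^52 W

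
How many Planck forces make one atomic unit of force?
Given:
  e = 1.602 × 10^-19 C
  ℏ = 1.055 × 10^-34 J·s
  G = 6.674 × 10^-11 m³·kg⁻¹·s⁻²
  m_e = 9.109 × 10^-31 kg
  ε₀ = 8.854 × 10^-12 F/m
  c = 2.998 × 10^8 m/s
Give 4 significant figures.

atomic unit of force: F_au = E_h/a₀ = m_e²e⁶/((4πε₀)³ℏ⁴) = 8.220 × 10^-8 N
Planck force: F_P = c⁴/G = 1.210 × 10^44 N
ratio = 8.220 × 10^-8 / 1.210 × 10^44 = 6.791 × 10^-52

6.791 × 10^-52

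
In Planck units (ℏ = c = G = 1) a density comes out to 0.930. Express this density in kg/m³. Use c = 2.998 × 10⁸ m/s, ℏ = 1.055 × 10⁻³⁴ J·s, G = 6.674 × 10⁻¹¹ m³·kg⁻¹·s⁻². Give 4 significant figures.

4.793 × 10⁹⁶ kg/m³

One Planck density: ρ_P = c⁵/(ℏG²) = 5.154 × 10⁹⁶ kg/m³.
0.930 × 5.154 × 10⁹⁶ kg/m³ = 4.793 × 10⁹⁶ kg/m³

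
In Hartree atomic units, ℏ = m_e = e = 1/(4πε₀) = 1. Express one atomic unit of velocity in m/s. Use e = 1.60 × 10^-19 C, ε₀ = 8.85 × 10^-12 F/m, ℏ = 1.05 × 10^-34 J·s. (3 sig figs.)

Dimensional analysis gives v_au = e²/(4πε₀ℏ).
  = 2.56 × 10^-38 / 1.17 × 10^-44
  = 2.19 × 10^6 m/s

2.19 × 10^6 m/s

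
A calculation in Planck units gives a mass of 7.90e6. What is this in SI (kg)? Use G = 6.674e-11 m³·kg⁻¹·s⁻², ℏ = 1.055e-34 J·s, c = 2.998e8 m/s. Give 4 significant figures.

One Planck mass: m_P = √(ℏc/G) = 2.177e-8 kg.
7.90e6 × 2.177e-8 kg = 0.1720 kg

0.1720 kg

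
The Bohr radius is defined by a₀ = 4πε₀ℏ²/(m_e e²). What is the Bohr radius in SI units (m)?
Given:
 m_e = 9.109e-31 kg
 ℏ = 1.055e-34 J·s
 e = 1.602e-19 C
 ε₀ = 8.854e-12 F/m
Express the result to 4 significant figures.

5.297e-11 m

a₀ = 4πε₀ℏ²/(m_e e²)
  = 1.238e-78 / 2.338e-68
  = 5.297e-11 m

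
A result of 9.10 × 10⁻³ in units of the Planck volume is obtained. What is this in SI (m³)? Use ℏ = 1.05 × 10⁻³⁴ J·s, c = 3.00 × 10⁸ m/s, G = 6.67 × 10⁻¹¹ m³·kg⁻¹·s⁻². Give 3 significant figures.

3.80 × 10⁻¹⁰⁷ m³

One Planck volume: V_P = (ℏG/c³)^(3/2) = 4.18 × 10⁻¹⁰⁵ m³.
9.10 × 10⁻³ × 4.18 × 10⁻¹⁰⁵ m³ = 3.80 × 10⁻¹⁰⁷ m³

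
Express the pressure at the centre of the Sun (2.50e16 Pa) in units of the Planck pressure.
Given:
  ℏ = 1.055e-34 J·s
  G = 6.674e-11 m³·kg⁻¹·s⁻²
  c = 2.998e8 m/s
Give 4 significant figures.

5.397e-98

Planck pressure: p_P = c⁷/(ℏG²) = 4.632e113 Pa.
2.50e16 / 4.632e113 = 5.397e-98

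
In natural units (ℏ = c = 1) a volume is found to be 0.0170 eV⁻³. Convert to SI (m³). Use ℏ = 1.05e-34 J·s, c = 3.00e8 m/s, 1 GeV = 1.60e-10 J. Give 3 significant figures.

Volume is [L]³ = [E]⁻³·(ℏc)³.
1 GeV⁻³ → (ℏc)³ × (1 GeV in J)⁻³ = 7.63e-48 m³.
Convert the energy scale: 0.0170 eV⁻³ = 1.70e25 GeV⁻³.
Result: 1.70e25 × 7.63e-48 = 1.30e-22 m³.

1.30e-22 m³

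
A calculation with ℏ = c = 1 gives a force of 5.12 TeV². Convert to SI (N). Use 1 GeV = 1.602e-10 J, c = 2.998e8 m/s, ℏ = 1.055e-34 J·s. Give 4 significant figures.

Force is [E]/[L] = [E]²/(ℏc); restore (ℏc)⁻¹.
1 GeV² → 1/(ℏc) × (1 GeV in J)² = 8.114e5 N.
Convert the energy scale: 5.12 TeV² = 5.12e6 GeV².
Result: 5.12e6 × 8.114e5 = 4.154e12 N.

4.154e12 N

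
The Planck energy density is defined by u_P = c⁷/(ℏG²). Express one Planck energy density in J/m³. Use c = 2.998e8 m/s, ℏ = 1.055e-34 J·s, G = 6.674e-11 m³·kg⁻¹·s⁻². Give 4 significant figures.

u_P = c⁷/(ℏG²)
  = 2.177e59 / 4.699e-55
  = 4.632e113 J/m³

4.632e113 J/m³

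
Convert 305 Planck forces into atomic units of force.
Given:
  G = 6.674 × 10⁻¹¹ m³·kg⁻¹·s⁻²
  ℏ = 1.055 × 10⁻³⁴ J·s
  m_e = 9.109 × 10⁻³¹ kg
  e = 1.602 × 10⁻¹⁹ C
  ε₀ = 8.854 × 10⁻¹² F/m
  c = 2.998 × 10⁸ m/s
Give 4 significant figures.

Planck force: F_P = c⁴/G = 1.210 × 10⁴⁴ N
atomic unit of force: F_au = E_h/a₀ = m_e²e⁶/((4πε₀)³ℏ⁴) = 8.220 × 10⁻⁸ N
305 × 1.210 × 10⁴⁴ / 8.220 × 10⁻⁸ = 4.491 × 10⁵³

4.491 × 10⁵³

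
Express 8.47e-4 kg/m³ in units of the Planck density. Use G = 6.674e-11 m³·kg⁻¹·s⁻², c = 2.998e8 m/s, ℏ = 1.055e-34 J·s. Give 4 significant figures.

1.643e-100

Planck density: ρ_P = c⁵/(ℏG²) = 5.154e96 kg/m³.
8.47e-4 / 5.154e96 = 1.643e-100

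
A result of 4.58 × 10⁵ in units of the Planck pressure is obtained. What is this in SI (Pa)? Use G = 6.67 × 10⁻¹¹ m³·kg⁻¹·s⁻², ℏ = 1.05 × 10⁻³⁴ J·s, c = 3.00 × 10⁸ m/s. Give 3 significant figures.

2.14 × 10¹¹⁹ Pa

One Planck pressure: p_P = c⁷/(ℏG²) = 4.68 × 10¹¹³ Pa.
4.58 × 10⁵ × 4.68 × 10¹¹³ Pa = 2.14 × 10¹¹⁹ Pa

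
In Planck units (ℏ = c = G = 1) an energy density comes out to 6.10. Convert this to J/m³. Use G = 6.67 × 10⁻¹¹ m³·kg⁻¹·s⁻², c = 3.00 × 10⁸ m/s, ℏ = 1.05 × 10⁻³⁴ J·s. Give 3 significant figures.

One Planck energy density: u_P = c⁷/(ℏG²) = 4.68 × 10¹¹³ J/m³.
6.10 × 4.68 × 10¹¹³ J/m³ = 2.86 × 10¹¹⁴ J/m³

2.86 × 10¹¹⁴ J/m³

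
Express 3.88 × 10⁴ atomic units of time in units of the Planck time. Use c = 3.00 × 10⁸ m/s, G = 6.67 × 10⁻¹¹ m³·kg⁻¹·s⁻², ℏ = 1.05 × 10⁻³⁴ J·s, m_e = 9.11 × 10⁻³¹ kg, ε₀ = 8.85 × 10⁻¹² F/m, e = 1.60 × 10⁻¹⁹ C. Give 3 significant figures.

1.73 × 10³¹

atomic unit of time: τ_au = (4πε₀)²ℏ³/(m_e e⁴) = 2.40 × 10⁻¹⁷ s
Planck time: t_P = √(ℏG/c⁵) = 5.37 × 10⁻⁴⁴ s
3.88 × 10⁴ × 2.40 × 10⁻¹⁷ / 5.37 × 10⁻⁴⁴ = 1.73 × 10³¹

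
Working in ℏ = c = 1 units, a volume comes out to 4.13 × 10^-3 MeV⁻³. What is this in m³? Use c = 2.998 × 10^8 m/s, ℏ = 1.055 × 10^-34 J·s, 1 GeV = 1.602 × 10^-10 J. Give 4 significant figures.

3.178 × 10^-41 m³

Volume is [L]³ = [E]⁻³·(ℏc)³.
1 GeV⁻³ → (ℏc)³ × (1 GeV in J)⁻³ = 7.696 × 10^-48 m³.
Convert the energy scale: 4.13 × 10^-3 MeV⁻³ = 4.13 × 10^6 GeV⁻³.
Result: 4.13 × 10^6 × 7.696 × 10^-48 = 3.178 × 10^-41 m³.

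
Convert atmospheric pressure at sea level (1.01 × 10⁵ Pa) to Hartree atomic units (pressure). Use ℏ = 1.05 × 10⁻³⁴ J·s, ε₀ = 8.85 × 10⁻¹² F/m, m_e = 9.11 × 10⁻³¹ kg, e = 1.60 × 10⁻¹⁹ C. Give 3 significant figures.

3.35 × 10⁻⁹

atomic unit of pressure: P_au = E_h/a₀³ = m_e⁴e¹⁰/((4πε₀)⁵ℏ⁸) = 3.01 × 10¹³ Pa.
1.01 × 10⁵ / 3.01 × 10¹³ = 3.35 × 10⁻⁹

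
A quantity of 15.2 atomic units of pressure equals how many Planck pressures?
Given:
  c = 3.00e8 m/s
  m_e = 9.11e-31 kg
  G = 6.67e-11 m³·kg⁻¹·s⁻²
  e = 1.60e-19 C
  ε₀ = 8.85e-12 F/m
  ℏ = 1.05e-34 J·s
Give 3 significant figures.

atomic unit of pressure: P_au = E_h/a₀³ = m_e⁴e¹⁰/((4πε₀)⁵ℏ⁸) = 3.01e13 Pa
Planck pressure: p_P = c⁷/(ℏG²) = 4.68e113 Pa
15.2 × 3.01e13 / 4.68e113 = 9.78e-100

9.78e-100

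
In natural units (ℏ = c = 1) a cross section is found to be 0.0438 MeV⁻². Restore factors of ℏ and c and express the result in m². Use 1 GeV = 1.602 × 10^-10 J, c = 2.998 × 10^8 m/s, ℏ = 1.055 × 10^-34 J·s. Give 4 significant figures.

1.707 × 10^-27 m²

Area is [L]² = [E]⁻²·(ℏc)²; restore (ℏc)².
1 GeV⁻² → (ℏc)² × (1 GeV in J)⁻² = 3.898 × 10^-32 m².
Convert the energy scale: 0.0438 MeV⁻² = 4.38 × 10^4 GeV⁻².
Result: 4.38 × 10^4 × 3.898 × 10^-32 = 1.707 × 10^-27 m².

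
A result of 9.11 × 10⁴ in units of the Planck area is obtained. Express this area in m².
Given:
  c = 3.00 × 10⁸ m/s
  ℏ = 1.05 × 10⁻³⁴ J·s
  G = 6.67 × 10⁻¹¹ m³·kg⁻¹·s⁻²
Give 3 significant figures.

One Planck area: A_P = ℏG/c³ = 2.59 × 10⁻⁷⁰ m².
9.11 × 10⁴ × 2.59 × 10⁻⁷⁰ m² = 2.36 × 10⁻⁶⁵ m²

2.36 × 10⁻⁶⁵ m²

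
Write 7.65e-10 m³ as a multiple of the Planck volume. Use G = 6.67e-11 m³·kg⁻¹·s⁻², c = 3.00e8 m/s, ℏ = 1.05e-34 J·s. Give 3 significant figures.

1.83e95

Planck volume: V_P = (ℏG/c³)^(3/2) = 4.18e-105 m³.
7.65e-10 / 4.18e-105 = 1.83e95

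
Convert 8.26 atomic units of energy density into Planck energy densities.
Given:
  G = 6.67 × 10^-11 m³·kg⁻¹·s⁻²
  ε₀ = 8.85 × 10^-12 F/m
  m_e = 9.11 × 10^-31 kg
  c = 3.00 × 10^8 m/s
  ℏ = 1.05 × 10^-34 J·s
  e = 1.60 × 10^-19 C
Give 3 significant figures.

atomic unit of energy density: u_au = E_h/a₀³ = m_e⁴e¹⁰/((4πε₀)⁵ℏ⁸) = 3.01 × 10^13 J/m³
Planck energy density: u_P = c⁷/(ℏG²) = 4.68 × 10^113 J/m³
8.26 × 3.01 × 10^13 / 4.68 × 10^113 = 5.32 × 10^-100

5.32 × 10^-100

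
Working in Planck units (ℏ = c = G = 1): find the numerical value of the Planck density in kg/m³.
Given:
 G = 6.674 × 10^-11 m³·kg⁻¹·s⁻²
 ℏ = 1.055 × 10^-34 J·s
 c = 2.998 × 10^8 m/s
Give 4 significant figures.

Dimensional analysis gives ρ_P = c⁵/(ℏG²).
  = 2.422 × 10^42 / 4.699 × 10^-55
  = 5.154 × 10^96 kg/m³

5.154 × 10^96 kg/m³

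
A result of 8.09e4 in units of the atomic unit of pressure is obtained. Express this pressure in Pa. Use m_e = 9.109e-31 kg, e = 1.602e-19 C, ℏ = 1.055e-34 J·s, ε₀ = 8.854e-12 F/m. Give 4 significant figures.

2.370e18 Pa

One atomic unit of pressure: P_au = E_h/a₀³ = m_e⁴e¹⁰/((4πε₀)⁵ℏ⁸) = 2.929e13 Pa.
8.09e4 × 2.929e13 Pa = 2.370e18 Pa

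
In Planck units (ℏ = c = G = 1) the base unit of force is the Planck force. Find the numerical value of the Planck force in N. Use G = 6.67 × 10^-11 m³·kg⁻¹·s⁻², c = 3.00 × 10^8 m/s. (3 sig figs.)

1.21 × 10^44 N

F_P = c⁴/G
  = 8.10 × 10^33 / 6.67 × 10^-11
  = 1.21 × 10^44 N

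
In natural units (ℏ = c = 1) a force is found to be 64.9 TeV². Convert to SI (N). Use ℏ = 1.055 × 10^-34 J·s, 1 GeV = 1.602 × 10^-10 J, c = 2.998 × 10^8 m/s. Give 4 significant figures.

5.266 × 10^13 N

Force is [E]/[L] = [E]²/(ℏc); restore (ℏc)⁻¹.
1 GeV² → 1/(ℏc) × (1 GeV in J)² = 8.114 × 10^5 N.
Convert the energy scale: 64.9 TeV² = 6.49 × 10^7 GeV².
Result: 6.49 × 10^7 × 8.114 × 10^5 = 5.266 × 10^13 N.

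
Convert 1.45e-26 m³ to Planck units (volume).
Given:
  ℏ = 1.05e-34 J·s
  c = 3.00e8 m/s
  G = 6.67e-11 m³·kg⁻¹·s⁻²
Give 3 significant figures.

Planck volume: V_P = (ℏG/c³)^(3/2) = 4.18e-105 m³.
1.45e-26 / 4.18e-105 = 3.47e78

3.47e78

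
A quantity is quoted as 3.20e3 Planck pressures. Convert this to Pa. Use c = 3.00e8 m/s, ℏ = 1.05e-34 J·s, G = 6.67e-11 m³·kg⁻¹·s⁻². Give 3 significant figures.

1.50e117 Pa

One Planck pressure: p_P = c⁷/(ℏG²) = 4.68e113 Pa.
3.20e3 × 4.68e113 Pa = 1.50e117 Pa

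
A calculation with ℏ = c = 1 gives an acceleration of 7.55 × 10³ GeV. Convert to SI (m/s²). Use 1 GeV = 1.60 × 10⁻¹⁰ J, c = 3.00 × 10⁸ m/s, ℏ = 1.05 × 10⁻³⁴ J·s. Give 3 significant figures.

Acceleration is [L]/[T]² = c·[E]/ℏ.
1 GeV → c/ℏ × (1 GeV in J) = 4.57 × 10³² m/s².
Result: 7.55 × 10³ × 4.57 × 10³² = 3.45 × 10³⁶ m/s².

3.45 × 10³⁶ m/s²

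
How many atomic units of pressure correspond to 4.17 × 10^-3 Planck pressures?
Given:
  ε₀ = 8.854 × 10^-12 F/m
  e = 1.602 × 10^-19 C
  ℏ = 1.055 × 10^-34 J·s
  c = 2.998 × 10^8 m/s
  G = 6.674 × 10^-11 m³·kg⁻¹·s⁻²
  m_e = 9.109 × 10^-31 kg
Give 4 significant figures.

Planck pressure: p_P = c⁷/(ℏG²) = 4.632 × 10^113 Pa
atomic unit of pressure: P_au = E_h/a₀³ = m_e⁴e¹⁰/((4πε₀)⁵ℏ⁸) = 2.929 × 10^13 Pa
4.17 × 10^-3 × 4.632 × 10^113 / 2.929 × 10^13 = 6.595 × 10^97

6.595 × 10^97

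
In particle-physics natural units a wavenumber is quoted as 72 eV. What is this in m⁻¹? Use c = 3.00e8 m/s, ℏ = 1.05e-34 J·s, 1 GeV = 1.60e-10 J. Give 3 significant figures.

3.66e8 m⁻¹

Inverse length is [E]/(ℏc).
1 GeV → 1/(ℏc) × (1 GeV in J) = 5.08e15 m⁻¹.
Convert the energy scale: 72 eV = 7.20e-8 GeV.
Result: 7.20e-8 × 5.08e15 = 3.66e8 m⁻¹.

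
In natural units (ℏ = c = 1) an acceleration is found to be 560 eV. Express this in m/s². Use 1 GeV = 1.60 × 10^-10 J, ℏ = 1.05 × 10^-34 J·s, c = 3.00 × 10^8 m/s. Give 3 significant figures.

Acceleration is [L]/[T]² = c·[E]/ℏ.
1 GeV → c/ℏ × (1 GeV in J) = 4.57 × 10^32 m/s².
Convert the energy scale: 560 eV = 5.60 × 10^-7 GeV.
Result: 5.60 × 10^-7 × 4.57 × 10^32 = 2.56 × 10^26 m/s².

2.56 × 10^26 m/s²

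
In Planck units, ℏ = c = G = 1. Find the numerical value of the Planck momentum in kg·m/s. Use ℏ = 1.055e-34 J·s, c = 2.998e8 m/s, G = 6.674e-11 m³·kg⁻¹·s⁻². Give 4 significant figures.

6.527 kg·m/s

Dimensional analysis gives p_P = √(ℏc³/G).
  = √(42.60)
  = 6.527 kg·m/s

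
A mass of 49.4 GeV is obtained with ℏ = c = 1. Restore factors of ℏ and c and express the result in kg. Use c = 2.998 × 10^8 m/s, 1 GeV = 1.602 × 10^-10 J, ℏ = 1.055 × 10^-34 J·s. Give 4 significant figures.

8.805 × 10^-26 kg

Mass is [E]/c²; divide by c².
1 GeV → 1/c² × (1 GeV in J) = 1.782 × 10^-27 kg.
Result: 49.4 × 1.782 × 10^-27 = 8.805 × 10^-26 kg.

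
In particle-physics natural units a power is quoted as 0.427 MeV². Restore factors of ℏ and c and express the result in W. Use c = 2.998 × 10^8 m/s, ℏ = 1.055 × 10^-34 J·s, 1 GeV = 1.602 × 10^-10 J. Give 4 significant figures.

Power is [E]/[T] = [E]²/ℏ.
1 GeV² → 1/ℏ × (1 GeV in J)² = 2.433 × 10^14 W.
Convert the energy scale: 0.427 MeV² = 4.27 × 10^-7 GeV².
Result: 4.27 × 10^-7 × 2.433 × 10^14 = 1.039 × 10^8 W.

1.039 × 10^8 W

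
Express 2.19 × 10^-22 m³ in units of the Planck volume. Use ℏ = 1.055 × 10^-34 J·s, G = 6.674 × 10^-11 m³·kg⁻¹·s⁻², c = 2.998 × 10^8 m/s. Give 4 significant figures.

5.185 × 10^82

Planck volume: V_P = (ℏG/c³)^(3/2) = 4.224 × 10^-105 m³.
2.19 × 10^-22 / 4.224 × 10^-105 = 5.185 × 10^82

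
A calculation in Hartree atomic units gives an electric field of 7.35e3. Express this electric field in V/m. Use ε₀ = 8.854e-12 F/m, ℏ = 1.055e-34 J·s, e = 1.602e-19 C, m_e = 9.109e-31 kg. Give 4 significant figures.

3.771e15 V/m

One atomic unit of electric field: E_au = E_h/(e a₀) = m_e²e⁵/((4πε₀)³ℏ⁴) = 5.131e11 V/m.
7.35e3 × 5.131e11 V/m = 3.771e15 V/m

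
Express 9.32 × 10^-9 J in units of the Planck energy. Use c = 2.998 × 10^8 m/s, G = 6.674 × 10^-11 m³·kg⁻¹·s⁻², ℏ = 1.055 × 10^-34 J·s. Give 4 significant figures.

Planck energy: E_P = √(ℏc⁵/G) = 1.957 × 10^9 J.
9.32 × 10^-9 / 1.957 × 10^9 = 4.763 × 10^-18

4.763 × 10^-18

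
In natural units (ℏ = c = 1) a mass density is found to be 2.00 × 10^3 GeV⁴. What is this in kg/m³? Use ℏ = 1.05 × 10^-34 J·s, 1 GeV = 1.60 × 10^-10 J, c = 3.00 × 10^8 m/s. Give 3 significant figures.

4.66 × 10^23 kg/m³

Mass density is [E]/(c²[L]³) = [E]⁴/(ℏ³c⁵).
1 GeV⁴ → 1/(ℏ³c⁵) × (1 GeV in J)⁴ = 2.33 × 10^20 kg/m³.
Result: 2.00 × 10^3 × 2.33 × 10^20 = 4.66 × 10^23 kg/m³.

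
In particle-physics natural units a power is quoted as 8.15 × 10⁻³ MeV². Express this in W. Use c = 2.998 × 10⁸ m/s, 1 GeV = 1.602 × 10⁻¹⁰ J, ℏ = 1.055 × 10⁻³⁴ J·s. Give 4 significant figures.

Power is [E]/[T] = [E]²/ℏ.
1 GeV² → 1/ℏ × (1 GeV in J)² = 2.433 × 10¹⁴ W.
Convert the energy scale: 8.15 × 10⁻³ MeV² = 8.15 × 10⁻⁹ GeV².
Result: 8.15 × 10⁻⁹ × 2.433 × 10¹⁴ = 1.983 × 10⁶ W.

1.983 × 10⁶ W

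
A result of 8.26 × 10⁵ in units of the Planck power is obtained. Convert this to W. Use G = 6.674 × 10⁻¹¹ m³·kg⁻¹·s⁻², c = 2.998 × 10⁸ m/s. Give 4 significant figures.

2.997 × 10⁵⁸ W

One Planck power: P_P = c⁵/G = 3.629 × 10⁵² W.
8.26 × 10⁵ × 3.629 × 10⁵² W = 2.997 × 10⁵⁸ W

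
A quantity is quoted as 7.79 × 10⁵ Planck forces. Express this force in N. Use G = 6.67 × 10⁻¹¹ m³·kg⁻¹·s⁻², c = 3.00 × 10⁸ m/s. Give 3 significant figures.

One Planck force: F_P = c⁴/G = 1.21 × 10⁴⁴ N.
7.79 × 10⁵ × 1.21 × 10⁴⁴ N = 9.46 × 10⁴⁹ N

9.46 × 10⁴⁹ N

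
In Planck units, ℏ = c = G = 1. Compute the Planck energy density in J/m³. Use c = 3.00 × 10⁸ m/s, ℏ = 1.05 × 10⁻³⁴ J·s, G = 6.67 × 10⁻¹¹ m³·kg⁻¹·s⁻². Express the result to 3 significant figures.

From ℏ = c = G = 1 the energy density scale is u_P = c⁷/(ℏG²).
  = 2.19 × 10⁵⁹ / 4.67 × 10⁻⁵⁵
  = 4.68 × 10¹¹³ J/m³

4.68 × 10¹¹³ J/m³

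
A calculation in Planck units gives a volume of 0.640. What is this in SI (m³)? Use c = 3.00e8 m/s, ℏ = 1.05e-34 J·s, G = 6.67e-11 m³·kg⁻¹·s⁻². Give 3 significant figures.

2.67e-105 m³

One Planck volume: V_P = (ℏG/c³)^(3/2) = 4.18e-105 m³.
0.640 × 4.18e-105 m³ = 2.67e-105 m³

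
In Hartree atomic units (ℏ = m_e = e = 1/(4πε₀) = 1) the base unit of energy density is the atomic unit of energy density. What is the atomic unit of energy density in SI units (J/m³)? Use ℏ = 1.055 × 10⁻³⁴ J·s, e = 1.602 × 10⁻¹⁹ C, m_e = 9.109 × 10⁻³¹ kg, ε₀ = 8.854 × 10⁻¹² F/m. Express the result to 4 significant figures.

2.929 × 10¹³ J/m³

u_au = E_h/a₀³ = m_e⁴e¹⁰/((4πε₀)⁵ℏ⁸)
E_h = 4.354 × 10⁻¹⁸ J
a₀ = 5.297 × 10⁻¹¹ m
E_h/a₀³ = 2.929 × 10¹³ J/m³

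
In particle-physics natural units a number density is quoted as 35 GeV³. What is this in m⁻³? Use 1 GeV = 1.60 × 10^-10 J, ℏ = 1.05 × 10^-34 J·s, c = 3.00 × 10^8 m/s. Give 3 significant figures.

Number density is [L]⁻³ = [E]³/(ℏc)³.
1 GeV³ → 1/(ℏc)³ × (1 GeV in J)³ = 1.31 × 10^47 m⁻³.
Result: 35 × 1.31 × 10^47 = 4.59 × 10^48 m⁻³.

4.59 × 10^48 m⁻³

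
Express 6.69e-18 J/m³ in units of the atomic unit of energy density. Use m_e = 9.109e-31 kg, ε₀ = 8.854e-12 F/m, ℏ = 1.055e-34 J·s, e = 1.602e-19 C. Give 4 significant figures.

2.284e-31

atomic unit of energy density: u_au = E_h/a₀³ = m_e⁴e¹⁰/((4πε₀)⁵ℏ⁸) = 2.929e13 J/m³.
6.69e-18 / 2.929e13 = 2.284e-31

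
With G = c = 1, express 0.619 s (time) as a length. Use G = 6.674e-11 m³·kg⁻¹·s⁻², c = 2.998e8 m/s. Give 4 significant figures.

1.856e8 m

Time → length via c.
0.619 s × (c) = 1.856e8 m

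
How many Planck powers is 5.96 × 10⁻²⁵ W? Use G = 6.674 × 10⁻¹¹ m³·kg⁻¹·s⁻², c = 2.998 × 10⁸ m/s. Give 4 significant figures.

1.642 × 10⁻⁷⁷

Planck power: P_P = c⁵/G = 3.629 × 10⁵² W.
5.96 × 10⁻²⁵ / 3.629 × 10⁵² = 1.642 × 10⁻⁷⁷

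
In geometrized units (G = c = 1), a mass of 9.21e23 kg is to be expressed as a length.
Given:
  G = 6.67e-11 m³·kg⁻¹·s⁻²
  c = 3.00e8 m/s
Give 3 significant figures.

6.83e-4 m

In G = c = 1 units mass has dimensions of length; the conversion factor is G/c².
9.21e23 kg × (G/c²) = 6.83e-4 m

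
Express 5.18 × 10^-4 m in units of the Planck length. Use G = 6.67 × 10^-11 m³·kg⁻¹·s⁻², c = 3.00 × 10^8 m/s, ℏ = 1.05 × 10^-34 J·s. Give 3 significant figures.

Planck length: ℓ_P = √(ℏG/c³) = 1.61 × 10^-35 m.
5.18 × 10^-4 / 1.61 × 10^-35 = 3.22 × 10^31

3.22 × 10^31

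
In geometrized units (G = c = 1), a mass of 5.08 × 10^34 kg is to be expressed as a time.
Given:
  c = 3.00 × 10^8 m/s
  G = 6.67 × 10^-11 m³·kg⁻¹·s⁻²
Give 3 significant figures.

0.125 s

Mass → time via G/c³.
5.08 × 10^34 kg × (G/c³) = 0.125 s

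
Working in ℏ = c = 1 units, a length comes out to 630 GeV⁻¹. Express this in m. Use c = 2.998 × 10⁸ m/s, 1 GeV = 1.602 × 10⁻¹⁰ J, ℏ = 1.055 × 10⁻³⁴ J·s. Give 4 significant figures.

A length is [E]⁻¹ in ℏ=c=1; restore one factor of ℏc.
1 GeV⁻¹ → ℏc × (1 GeV in J)⁻¹ = 1.974 × 10⁻¹⁶ m.
Result: 630 × 1.974 × 10⁻¹⁶ = 1.244 × 10⁻¹³ m.

1.244 × 10⁻¹³ m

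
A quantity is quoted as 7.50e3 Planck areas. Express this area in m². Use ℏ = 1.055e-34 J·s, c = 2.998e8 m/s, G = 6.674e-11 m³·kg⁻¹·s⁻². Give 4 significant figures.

One Planck area: A_P = ℏG/c³ = 2.613e-70 m².
7.50e3 × 2.613e-70 m² = 1.960e-66 m²

1.960e-66 m²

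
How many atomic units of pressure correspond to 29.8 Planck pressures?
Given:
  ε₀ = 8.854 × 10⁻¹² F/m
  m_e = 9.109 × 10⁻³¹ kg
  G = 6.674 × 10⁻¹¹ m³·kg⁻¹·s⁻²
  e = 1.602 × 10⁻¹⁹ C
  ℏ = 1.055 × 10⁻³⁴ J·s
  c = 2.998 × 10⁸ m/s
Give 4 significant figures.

Planck pressure: p_P = c⁷/(ℏG²) = 4.632 × 10¹¹³ Pa
atomic unit of pressure: P_au = E_h/a₀³ = m_e⁴e¹⁰/((4πε₀)⁵ℏ⁸) = 2.929 × 10¹³ Pa
29.8 × 4.632 × 10¹¹³ / 2.929 × 10¹³ = 4.713 × 10¹⁰¹

4.713 × 10¹⁰¹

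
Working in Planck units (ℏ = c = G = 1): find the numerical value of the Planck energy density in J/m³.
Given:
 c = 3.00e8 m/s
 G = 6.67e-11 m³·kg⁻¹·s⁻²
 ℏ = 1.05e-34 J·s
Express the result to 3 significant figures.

The unique combination of the constants set to 1 with dimensions of energy density is u_P = c⁷/(ℏG²).
  = 2.19e59 / 4.67e-55
  = 4.68e113 J/m³

4.68e113 J/m³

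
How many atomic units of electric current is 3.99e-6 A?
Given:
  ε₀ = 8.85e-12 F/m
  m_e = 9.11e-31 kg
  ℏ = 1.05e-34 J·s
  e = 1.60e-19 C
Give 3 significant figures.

5.98e-4

atomic unit of electric current: I_au = e E_h/ℏ = m_e e⁵/((4πε₀)²ℏ³) = 6.67e-3 A.
3.99e-6 / 6.67e-3 = 5.98e-4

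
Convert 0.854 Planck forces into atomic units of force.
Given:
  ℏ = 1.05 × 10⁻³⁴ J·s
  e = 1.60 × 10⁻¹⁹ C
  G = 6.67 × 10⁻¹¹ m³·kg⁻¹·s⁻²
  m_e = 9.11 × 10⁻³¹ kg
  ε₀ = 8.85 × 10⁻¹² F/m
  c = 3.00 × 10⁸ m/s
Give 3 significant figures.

1.25 × 10⁵¹

Planck force: F_P = c⁴/G = 1.21 × 10⁴⁴ N
atomic unit of force: F_au = E_h/a₀ = m_e²e⁶/((4πε₀)³ℏ⁴) = 8.33 × 10⁻⁸ N
0.854 × 1.21 × 10⁴⁴ / 8.33 × 10⁻⁸ = 1.25 × 10⁵¹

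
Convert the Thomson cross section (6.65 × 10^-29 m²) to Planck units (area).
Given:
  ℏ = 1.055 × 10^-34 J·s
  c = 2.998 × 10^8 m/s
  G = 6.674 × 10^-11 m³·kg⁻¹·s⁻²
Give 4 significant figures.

2.545 × 10^41

Planck area: A_P = ℏG/c³ = 2.613 × 10^-70 m².
6.65 × 10^-29 / 2.613 × 10^-70 = 2.545 × 10^41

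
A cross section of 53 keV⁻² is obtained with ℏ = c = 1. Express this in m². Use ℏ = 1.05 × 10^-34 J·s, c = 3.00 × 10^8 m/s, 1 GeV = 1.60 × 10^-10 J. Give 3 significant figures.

Area is [L]² = [E]⁻²·(ℏc)²; restore (ℏc)².
1 GeV⁻² → (ℏc)² × (1 GeV in J)⁻² = 3.88 × 10^-32 m².
Convert the energy scale: 53 keV⁻² = 5.30 × 10^13 GeV⁻².
Result: 5.30 × 10^13 × 3.88 × 10^-32 = 2.05 × 10^-18 m².

2.05 × 10^-18 m²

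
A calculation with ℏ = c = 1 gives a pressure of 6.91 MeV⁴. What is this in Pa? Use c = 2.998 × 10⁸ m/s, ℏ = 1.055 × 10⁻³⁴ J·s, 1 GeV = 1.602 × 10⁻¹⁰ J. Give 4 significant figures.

Pressure is [E]/[L]³ = [E]⁴/(ℏc)³.
1 GeV⁴ → 1/(ℏc)³ × (1 GeV in J)⁴ = 2.082 × 10³⁷ Pa.
Convert the energy scale: 6.91 MeV⁴ = 6.91 × 10⁻¹² GeV⁴.
Result: 6.91 × 10⁻¹² × 2.082 × 10³⁷ = 1.438 × 10²⁶ Pa.

1.438 × 10²⁶ Pa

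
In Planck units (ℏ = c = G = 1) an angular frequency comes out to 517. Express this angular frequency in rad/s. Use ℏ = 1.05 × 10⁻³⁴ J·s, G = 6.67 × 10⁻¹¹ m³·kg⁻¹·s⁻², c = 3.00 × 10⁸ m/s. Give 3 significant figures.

One Planck angular frequency: ω_P = √(c⁵/(ℏG)) = 1.86 × 10⁴³ rad/s.
517 × 1.86 × 10⁴³ rad/s = 9.63 × 10⁴⁵ rad/s

9.63 × 10⁴⁵ rad/s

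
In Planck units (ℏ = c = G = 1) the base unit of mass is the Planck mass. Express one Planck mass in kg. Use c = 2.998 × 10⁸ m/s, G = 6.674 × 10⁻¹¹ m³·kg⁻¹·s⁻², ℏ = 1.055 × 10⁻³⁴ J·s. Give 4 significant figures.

2.177 × 10⁻⁸ kg

m_P = √(ℏc/G)
  = √(4.739 × 10⁻¹⁶)
  = 2.177 × 10⁻⁸ kg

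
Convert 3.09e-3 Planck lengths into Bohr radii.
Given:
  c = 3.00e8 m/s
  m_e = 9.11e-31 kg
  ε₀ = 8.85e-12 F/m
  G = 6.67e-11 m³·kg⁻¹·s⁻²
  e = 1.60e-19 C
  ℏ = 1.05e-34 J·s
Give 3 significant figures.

Planck length: ℓ_P = √(ℏG/c³) = 1.61e-35 m
Bohr radius: a₀ = 4πε₀ℏ²/(m_e e²) = 5.26e-11 m
3.09e-3 × 1.61e-35 / 5.26e-11 = 9.47e-28

9.47e-28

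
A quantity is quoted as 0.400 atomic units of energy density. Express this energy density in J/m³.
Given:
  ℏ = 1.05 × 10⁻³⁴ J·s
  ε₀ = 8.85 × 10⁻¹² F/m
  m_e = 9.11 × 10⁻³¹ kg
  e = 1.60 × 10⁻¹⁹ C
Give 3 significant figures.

1.21 × 10¹³ J/m³

One atomic unit of energy density: u_au = E_h/a₀³ = m_e⁴e¹⁰/((4πε₀)⁵ℏ⁸) = 3.01 × 10¹³ J/m³.
0.400 × 3.01 × 10¹³ J/m³ = 1.21 × 10¹³ J/m³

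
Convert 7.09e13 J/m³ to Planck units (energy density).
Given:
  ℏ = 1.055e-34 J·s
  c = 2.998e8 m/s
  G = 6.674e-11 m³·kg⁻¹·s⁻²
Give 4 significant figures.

Planck energy density: u_P = c⁷/(ℏG²) = 4.632e113 J/m³.
7.09e13 / 4.632e113 = 1.531e-100

1.531e-100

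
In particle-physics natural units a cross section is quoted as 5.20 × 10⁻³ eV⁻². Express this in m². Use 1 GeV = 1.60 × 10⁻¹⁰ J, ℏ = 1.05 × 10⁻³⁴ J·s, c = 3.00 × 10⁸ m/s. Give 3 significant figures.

2.02 × 10⁻¹⁶ m²

Area is [L]² = [E]⁻²·(ℏc)²; restore (ℏc)².
1 GeV⁻² → (ℏc)² × (1 GeV in J)⁻² = 3.88 × 10⁻³² m².
Convert the energy scale: 5.20 × 10⁻³ eV⁻² = 5.20 × 10¹⁵ GeV⁻².
Result: 5.20 × 10¹⁵ × 3.88 × 10⁻³² = 2.02 × 10⁻¹⁶ m².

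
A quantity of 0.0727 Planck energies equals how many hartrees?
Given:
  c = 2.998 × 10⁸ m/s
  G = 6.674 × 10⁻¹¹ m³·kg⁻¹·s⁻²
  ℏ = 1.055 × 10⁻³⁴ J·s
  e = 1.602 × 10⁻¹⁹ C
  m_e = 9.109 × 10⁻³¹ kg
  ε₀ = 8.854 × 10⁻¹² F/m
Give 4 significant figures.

Planck energy: E_P = √(ℏc⁵/G) = 1.957 × 10⁹ J
hartree: E_h = m_e e⁴/(4πε₀ℏ)² = 4.354 × 10⁻¹⁸ J
0.0727 × 1.957 × 10⁹ / 4.354 × 10⁻¹⁸ = 3.267 × 10²⁵

3.267 × 10²⁵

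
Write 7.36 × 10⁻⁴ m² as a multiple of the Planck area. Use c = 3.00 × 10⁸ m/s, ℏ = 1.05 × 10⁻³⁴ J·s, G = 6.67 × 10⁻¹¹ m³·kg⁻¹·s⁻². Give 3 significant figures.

Planck area: A_P = ℏG/c³ = 2.59 × 10⁻⁷⁰ m².
7.36 × 10⁻⁴ / 2.59 × 10⁻⁷⁰ = 2.84 × 10⁶⁶

2.84 × 10⁶⁶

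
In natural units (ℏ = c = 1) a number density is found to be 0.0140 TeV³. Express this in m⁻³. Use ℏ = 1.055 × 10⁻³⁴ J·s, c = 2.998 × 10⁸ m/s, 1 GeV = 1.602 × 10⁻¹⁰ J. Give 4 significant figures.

1.819 × 10⁵⁴ m⁻³

Number density is [L]⁻³ = [E]³/(ℏc)³.
1 GeV³ → 1/(ℏc)³ × (1 GeV in J)³ = 1.299 × 10⁴⁷ m⁻³.
Convert the energy scale: 0.0140 TeV³ = 1.40 × 10⁷ GeV³.
Result: 1.40 × 10⁷ × 1.299 × 10⁴⁷ = 1.819 × 10⁵⁴ m⁻³.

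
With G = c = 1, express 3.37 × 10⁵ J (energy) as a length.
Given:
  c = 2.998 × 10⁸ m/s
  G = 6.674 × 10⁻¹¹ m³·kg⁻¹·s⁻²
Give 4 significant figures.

2.784 × 10⁻³⁹ m

Energy → length via G/c⁴.
3.37 × 10⁵ J × (G/c⁴) = 2.784 × 10⁻³⁹ m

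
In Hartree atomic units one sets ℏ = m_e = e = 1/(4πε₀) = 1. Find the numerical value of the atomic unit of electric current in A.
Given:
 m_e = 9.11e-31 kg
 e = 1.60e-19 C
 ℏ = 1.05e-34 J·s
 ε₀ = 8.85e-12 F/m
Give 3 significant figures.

I_au = e E_h/ℏ = m_e e⁵/((4πε₀)²ℏ³)
E_h = 4.38e-18 J
e·E_h/ℏ = 6.67e-3 A

6.67e-3 A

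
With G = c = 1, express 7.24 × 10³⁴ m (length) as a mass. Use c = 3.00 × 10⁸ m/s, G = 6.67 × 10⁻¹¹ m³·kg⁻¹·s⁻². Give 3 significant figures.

Length → mass via c²/G.
7.24 × 10³⁴ m × (c²/G) = 9.77 × 10⁶¹ kg

9.77 × 10⁶¹ kg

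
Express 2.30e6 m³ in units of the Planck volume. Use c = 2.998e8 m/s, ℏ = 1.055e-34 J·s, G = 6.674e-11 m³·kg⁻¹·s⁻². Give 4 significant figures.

Planck volume: V_P = (ℏG/c³)^(3/2) = 4.224e-105 m³.
2.30e6 / 4.224e-105 = 5.445e110

5.445e110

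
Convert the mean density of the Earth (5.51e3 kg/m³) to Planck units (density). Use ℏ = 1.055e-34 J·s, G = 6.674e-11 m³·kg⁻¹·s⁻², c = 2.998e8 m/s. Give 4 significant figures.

1.069e-93

Planck density: ρ_P = c⁵/(ℏG²) = 5.154e96 kg/m³.
5.51e3 / 5.154e96 = 1.069e-93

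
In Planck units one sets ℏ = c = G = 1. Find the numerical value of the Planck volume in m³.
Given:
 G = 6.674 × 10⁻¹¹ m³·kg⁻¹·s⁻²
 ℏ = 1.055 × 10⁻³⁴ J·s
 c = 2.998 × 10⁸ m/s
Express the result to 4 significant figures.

V_P = (ℏG/c³)^(3/2)
  = √(1.784 × 10⁻²⁰⁹)
  = 4.224 × 10⁻¹⁰⁵ m³

4.224 × 10⁻¹⁰⁵ m³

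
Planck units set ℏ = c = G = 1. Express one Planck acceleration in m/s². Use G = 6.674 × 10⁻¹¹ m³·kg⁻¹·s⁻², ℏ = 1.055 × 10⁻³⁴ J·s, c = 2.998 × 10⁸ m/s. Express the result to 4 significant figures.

5.560 × 10⁵¹ m/s²

Dimensional analysis gives a_P = √(c⁷/(ℏG)).
  = √(3.092 × 10¹⁰³)
  = 5.560 × 10⁵¹ m/s²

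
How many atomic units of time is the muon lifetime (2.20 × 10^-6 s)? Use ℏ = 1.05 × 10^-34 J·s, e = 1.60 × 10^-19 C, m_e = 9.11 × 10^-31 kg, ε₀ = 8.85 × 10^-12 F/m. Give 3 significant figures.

atomic unit of time: τ_au = (4πε₀)²ℏ³/(m_e e⁴) = 2.40 × 10^-17 s.
2.20 × 10^-6 / 2.40 × 10^-17 = 9.17 × 10^10

9.17 × 10^10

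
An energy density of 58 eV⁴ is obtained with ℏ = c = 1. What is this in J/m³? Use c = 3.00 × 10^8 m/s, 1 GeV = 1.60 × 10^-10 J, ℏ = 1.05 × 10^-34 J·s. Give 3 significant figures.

[E]/[L]³ = [E]⁴/(ℏc)³; restore (ℏc)⁻³.
1 GeV⁴ → 1/(ℏc)³ × (1 GeV in J)⁴ = 2.10 × 10^37 J/m³.
Convert the energy scale: 58 eV⁴ = 5.80 × 10^-35 GeV⁴.
Result: 5.80 × 10^-35 × 2.10 × 10^37 = 1.22 × 10^3 J/m³.

1.22 × 10^3 J/m³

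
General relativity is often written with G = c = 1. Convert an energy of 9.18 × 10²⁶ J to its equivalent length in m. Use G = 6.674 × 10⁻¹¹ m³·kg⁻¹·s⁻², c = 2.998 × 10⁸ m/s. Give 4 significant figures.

Energy → length via G/c⁴.
9.18 × 10²⁶ J × (G/c⁴) = 7.584 × 10⁻¹⁸ m

7.584 × 10⁻¹⁸ m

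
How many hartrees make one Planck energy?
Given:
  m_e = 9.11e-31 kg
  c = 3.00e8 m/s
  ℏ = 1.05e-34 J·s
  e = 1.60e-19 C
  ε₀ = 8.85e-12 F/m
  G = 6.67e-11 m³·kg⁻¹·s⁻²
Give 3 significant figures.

Planck energy: E_P = √(ℏc⁵/G) = 1.96e9 J
hartree: E_h = m_e e⁴/(4πε₀ℏ)² = 4.38e-18 J
ratio = 1.96e9 / 4.38e-18 = 4.47e26

4.47e26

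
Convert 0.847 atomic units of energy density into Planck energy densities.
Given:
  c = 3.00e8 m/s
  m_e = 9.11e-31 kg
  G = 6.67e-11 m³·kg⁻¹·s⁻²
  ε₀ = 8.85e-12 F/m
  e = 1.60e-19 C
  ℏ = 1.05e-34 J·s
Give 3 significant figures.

5.45e-101

atomic unit of energy density: u_au = E_h/a₀³ = m_e⁴e¹⁰/((4πε₀)⁵ℏ⁸) = 3.01e13 J/m³
Planck energy density: u_P = c⁷/(ℏG²) = 4.68e113 J/m³
0.847 × 3.01e13 / 4.68e113 = 5.45e-101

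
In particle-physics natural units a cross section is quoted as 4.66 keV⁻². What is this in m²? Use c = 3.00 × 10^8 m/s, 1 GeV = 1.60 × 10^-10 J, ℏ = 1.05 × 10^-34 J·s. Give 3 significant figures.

Area is [L]² = [E]⁻²·(ℏc)²; restore (ℏc)².
1 GeV⁻² → (ℏc)² × (1 GeV in J)⁻² = 3.88 × 10^-32 m².
Convert the energy scale: 4.66 keV⁻² = 4.66 × 10^12 GeV⁻².
Result: 4.66 × 10^12 × 3.88 × 10^-32 = 1.81 × 10^-19 m².

1.81 × 10^-19 m²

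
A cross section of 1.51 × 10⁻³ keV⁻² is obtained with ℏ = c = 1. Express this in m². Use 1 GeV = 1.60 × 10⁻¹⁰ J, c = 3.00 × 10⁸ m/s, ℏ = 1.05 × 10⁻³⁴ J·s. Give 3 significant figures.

Area is [L]² = [E]⁻²·(ℏc)²; restore (ℏc)².
1 GeV⁻² → (ℏc)² × (1 GeV in J)⁻² = 3.88 × 10⁻³² m².
Convert the energy scale: 1.51 × 10⁻³ keV⁻² = 1.51 × 10⁹ GeV⁻².
Result: 1.51 × 10⁹ × 3.88 × 10⁻³² = 5.85 × 10⁻²³ m².

5.85 × 10⁻²³ m²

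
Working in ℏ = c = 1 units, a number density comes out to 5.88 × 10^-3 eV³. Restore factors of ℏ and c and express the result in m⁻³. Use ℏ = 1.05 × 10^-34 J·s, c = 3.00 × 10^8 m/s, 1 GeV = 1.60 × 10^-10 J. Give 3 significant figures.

7.71 × 10^17 m⁻³

Number density is [L]⁻³ = [E]³/(ℏc)³.
1 GeV³ → 1/(ℏc)³ × (1 GeV in J)³ = 1.31 × 10^47 m⁻³.
Convert the energy scale: 5.88 × 10^-3 eV³ = 5.88 × 10^-30 GeV³.
Result: 5.88 × 10^-30 × 1.31 × 10^47 = 7.71 × 10^17 m⁻³.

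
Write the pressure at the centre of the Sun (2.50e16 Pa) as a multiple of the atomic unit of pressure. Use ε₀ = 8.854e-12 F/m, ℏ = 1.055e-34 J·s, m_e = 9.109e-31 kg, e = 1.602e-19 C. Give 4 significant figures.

853.5

atomic unit of pressure: P_au = E_h/a₀³ = m_e⁴e¹⁰/((4πε₀)⁵ℏ⁸) = 2.929e13 Pa.
2.50e16 / 2.929e13 = 853.5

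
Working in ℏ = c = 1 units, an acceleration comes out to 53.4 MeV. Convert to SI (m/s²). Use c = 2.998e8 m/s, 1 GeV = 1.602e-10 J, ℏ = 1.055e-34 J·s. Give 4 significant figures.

Acceleration is [L]/[T]² = c·[E]/ℏ.
1 GeV → c/ℏ × (1 GeV in J) = 4.552e32 m/s².
Convert the energy scale: 53.4 MeV = 0.0534 GeV.
Result: 0.0534 × 4.552e32 = 2.431e31 m/s².

2.431e31 m/s²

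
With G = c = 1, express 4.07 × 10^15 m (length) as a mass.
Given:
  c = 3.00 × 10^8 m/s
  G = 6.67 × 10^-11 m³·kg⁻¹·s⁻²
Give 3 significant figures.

5.49 × 10^42 kg

Length → mass via c²/G.
4.07 × 10^15 m × (c²/G) = 5.49 × 10^42 kg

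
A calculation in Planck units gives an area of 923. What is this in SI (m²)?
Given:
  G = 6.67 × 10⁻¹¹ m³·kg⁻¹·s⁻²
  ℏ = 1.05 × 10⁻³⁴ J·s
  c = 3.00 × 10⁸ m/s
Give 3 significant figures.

One Planck area: A_P = ℏG/c³ = 2.59 × 10⁻⁷⁰ m².
923 × 2.59 × 10⁻⁷⁰ m² = 2.39 × 10⁻⁶⁷ m²

2.39 × 10⁻⁶⁷ m²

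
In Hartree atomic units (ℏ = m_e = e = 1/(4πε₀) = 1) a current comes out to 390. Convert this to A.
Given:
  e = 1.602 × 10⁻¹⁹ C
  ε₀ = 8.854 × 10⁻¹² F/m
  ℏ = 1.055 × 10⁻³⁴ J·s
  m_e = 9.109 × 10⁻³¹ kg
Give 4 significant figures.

One atomic unit of electric current: I_au = e E_h/ℏ = m_e e⁵/((4πε₀)²ℏ³) = 6.612 × 10⁻³ A.
390 × 6.612 × 10⁻³ A = 2.579 A

2.579 A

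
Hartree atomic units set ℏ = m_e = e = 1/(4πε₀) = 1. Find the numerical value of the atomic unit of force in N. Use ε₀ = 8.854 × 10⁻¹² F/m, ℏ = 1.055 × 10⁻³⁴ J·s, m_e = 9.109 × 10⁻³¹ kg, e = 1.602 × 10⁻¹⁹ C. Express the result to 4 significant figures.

Dimensional analysis gives F_au = E_h/a₀ = m_e²e⁶/((4πε₀)³ℏ⁴).
E_h = 4.354 × 10⁻¹⁸ J
a₀ = 5.297 × 10⁻¹¹ m
E_h/a₀ = 8.220 × 10⁻⁸ N

8.220 × 10⁻⁸ N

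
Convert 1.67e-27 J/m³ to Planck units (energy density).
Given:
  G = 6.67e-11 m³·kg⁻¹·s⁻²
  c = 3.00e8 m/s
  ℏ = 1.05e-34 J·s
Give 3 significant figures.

3.57e-141

Planck energy density: u_P = c⁷/(ℏG²) = 4.68e113 J/m³.
1.67e-27 / 4.68e113 = 3.57e-141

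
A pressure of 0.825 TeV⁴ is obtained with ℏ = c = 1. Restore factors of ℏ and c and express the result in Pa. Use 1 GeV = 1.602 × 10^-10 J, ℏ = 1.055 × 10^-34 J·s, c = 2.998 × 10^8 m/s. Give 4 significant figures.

1.717 × 10^49 Pa

Pressure is [E]/[L]³ = [E]⁴/(ℏc)³.
1 GeV⁴ → 1/(ℏc)³ × (1 GeV in J)⁴ = 2.082 × 10^37 Pa.
Convert the energy scale: 0.825 TeV⁴ = 8.25 × 10^11 GeV⁴.
Result: 8.25 × 10^11 × 2.082 × 10^37 = 1.717 × 10^49 Pa.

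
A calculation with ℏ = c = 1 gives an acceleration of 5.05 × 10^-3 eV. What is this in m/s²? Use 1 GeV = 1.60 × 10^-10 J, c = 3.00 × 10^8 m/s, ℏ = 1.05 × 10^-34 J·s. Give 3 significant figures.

2.31 × 10^21 m/s²

Acceleration is [L]/[T]² = c·[E]/ℏ.
1 GeV → c/ℏ × (1 GeV in J) = 4.57 × 10^32 m/s².
Convert the energy scale: 5.05 × 10^-3 eV = 5.05 × 10^-12 GeV.
Result: 5.05 × 10^-12 × 4.57 × 10^32 = 2.31 × 10^21 m/s².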